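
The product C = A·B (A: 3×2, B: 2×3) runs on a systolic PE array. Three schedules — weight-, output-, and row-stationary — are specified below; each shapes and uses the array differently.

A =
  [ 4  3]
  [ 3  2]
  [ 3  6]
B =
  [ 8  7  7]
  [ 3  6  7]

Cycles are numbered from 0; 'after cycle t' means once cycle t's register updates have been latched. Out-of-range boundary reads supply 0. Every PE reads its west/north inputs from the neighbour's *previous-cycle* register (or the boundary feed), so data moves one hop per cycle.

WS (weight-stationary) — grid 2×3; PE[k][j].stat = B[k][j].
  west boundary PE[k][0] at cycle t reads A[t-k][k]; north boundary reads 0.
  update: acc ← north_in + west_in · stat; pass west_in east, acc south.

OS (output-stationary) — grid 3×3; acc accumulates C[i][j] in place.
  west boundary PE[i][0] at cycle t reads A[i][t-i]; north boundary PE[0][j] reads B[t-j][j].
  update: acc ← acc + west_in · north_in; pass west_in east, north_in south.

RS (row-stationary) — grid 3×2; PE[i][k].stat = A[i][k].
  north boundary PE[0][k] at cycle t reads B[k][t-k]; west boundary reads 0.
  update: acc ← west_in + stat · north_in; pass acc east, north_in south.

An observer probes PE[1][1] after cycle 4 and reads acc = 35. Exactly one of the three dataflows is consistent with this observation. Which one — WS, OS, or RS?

dataflow = RS

WS (2×3 grid), PE[1][1]:
  @0  [1,1]  acc 0  |  →0  ↓0
  @1  [1,1]  acc 0  |  →0  ↓0
  @2  [1,1]  acc 46  |  →3  ↓46
  @3  [1,1]  acc 33  |  →2  ↓33
  @4  [1,1]  acc 57  |  →6  ↓57
OS (3×3 grid), PE[1][1]:
  @0  [1,1]  acc 0  |  →0  ↓0
  @1  [1,1]  acc 0  |  →0  ↓0
  @2  [1,1]  acc 21  |  →3  ↓7
  @3  [1,1]  acc 33  |  →2  ↓6
  @4  [1,1]  acc 33  |  →0  ↓0
RS (3×2 grid), PE[1][1]:
  @0  [1,1]  acc 0  |  →0  ↓0
  @1  [1,1]  acc 0  |  →0  ↓0
  @2  [1,1]  acc 30  |  →30  ↓3
  @3  [1,1]  acc 33  |  →33  ↓6
  @4  [1,1]  acc 35  |  →35  ↓7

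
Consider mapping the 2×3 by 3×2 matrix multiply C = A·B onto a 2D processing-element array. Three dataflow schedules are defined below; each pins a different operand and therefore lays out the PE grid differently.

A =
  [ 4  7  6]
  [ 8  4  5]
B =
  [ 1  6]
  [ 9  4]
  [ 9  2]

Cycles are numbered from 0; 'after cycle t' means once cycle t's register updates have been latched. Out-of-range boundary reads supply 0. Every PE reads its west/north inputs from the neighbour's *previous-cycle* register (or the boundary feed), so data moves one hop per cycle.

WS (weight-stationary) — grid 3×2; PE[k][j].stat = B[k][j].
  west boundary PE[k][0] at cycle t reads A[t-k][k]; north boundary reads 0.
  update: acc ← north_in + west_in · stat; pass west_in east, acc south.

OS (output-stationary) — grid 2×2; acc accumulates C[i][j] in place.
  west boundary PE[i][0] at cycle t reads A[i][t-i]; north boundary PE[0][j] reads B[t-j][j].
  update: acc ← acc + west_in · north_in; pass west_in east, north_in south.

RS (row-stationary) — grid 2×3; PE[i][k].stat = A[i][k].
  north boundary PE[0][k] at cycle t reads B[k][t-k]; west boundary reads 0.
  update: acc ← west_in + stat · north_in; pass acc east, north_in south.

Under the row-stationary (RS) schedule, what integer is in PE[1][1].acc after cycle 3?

RS on a 2×3 grid — tracing PE[1][1] and its feeders:
  @0  [0,1]  acc 0  |  →0  ↓0
  @0  [1,0]  acc 0  |  →0  ↓0
  @0  [1,1]  acc 0  |  →0  ↓0
  @1  [0,1]  acc 67  |  →67  ↓9
  @1  [1,0]  acc 8  |  →8  ↓1
  @1  [1,1]  acc 0  |  →0  ↓0
  @2  [0,1]  acc 52  |  →52  ↓4
  @2  [1,0]  acc 48  |  →48  ↓6
  @2  [1,1]  acc 44  |  →44  ↓9
  @3  [0,1]  acc 0  |  →0  ↓0
  @3  [1,0]  acc 0  |  →0  ↓0
  @3  [1,1]  acc 64  |  →64  ↓4

PE[1][1].acc = 64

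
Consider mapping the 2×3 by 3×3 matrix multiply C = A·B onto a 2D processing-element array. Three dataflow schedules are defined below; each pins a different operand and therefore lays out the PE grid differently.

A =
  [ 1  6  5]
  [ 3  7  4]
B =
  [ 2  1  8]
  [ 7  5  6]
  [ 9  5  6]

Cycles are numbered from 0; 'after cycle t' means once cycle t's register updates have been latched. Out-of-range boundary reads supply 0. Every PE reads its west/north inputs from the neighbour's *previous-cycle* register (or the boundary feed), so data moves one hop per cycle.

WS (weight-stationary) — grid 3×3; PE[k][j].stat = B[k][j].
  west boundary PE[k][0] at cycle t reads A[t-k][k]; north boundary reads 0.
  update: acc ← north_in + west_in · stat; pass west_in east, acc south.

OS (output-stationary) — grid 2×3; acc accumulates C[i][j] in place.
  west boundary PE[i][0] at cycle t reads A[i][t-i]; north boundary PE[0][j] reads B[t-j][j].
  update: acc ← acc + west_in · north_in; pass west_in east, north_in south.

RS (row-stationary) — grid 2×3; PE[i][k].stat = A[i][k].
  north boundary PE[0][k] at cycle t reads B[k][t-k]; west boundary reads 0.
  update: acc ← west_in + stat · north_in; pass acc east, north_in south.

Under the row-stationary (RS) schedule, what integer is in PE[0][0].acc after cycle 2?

PE[0][0].acc = 8

RS 2×3: PE[0][0] cycle-by-cycle (with neighbour feeds):
  step 0 · PE0,0: acc=2; fwd→2 fwd↓2
  step 1 · PE0,0: acc=1; fwd→1 fwd↓1
  step 2 · PE0,0: acc=8; fwd→8 fwd↓8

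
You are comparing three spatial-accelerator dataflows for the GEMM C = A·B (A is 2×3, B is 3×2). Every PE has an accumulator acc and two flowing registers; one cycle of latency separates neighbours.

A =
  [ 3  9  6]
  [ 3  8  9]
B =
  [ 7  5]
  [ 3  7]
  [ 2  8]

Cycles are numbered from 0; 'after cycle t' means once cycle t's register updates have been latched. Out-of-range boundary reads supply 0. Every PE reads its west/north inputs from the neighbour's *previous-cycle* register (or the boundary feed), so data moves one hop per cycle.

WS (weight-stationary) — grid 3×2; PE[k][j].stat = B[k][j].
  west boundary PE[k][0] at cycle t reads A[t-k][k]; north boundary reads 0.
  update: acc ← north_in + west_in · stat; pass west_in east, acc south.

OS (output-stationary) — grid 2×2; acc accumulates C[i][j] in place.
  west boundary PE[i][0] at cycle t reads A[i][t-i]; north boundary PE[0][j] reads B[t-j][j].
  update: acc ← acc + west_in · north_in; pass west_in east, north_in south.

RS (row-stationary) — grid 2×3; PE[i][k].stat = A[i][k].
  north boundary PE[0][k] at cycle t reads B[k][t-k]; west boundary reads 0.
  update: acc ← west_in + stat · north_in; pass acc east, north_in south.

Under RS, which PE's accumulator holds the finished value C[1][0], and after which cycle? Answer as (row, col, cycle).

RS — PE[1][2] is where C[1][0] collects:
  after 0 — PE[1][2] acc=0, pass-E 0, pass-S 0
  after 1 — PE[1][2] acc=0, pass-E 0, pass-S 0
  after 2 — PE[1][2] acc=0, pass-E 0, pass-S 0
  after 3 — PE[1][2] acc=63, pass-E 63, pass-S 2

(row, col, cycle) = (1, 2, 3)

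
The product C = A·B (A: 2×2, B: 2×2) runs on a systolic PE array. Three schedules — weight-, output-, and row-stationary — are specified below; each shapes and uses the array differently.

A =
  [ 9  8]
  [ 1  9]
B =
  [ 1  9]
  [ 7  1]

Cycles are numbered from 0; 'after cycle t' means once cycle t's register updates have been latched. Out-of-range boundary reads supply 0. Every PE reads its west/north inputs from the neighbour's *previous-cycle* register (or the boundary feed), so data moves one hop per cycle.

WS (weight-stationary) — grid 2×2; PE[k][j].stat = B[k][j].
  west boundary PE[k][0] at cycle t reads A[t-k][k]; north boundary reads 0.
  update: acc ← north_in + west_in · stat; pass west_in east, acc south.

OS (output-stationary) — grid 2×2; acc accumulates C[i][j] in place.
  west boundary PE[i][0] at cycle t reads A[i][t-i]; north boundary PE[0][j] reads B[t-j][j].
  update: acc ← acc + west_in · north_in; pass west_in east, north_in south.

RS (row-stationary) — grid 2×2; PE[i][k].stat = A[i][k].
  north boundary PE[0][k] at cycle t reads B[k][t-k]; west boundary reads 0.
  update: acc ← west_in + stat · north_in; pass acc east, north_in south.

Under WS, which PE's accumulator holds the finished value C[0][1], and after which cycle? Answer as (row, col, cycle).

WS: C[0][1] accumulates in PE[1][1]:
  @0  [1,1]  acc 0  |  →0  ↓0
  @1  [1,1]  acc 0  |  →0  ↓0
  @2  [1,1]  acc 89  |  →8  ↓89

(row, col, cycle) = (1, 1, 2)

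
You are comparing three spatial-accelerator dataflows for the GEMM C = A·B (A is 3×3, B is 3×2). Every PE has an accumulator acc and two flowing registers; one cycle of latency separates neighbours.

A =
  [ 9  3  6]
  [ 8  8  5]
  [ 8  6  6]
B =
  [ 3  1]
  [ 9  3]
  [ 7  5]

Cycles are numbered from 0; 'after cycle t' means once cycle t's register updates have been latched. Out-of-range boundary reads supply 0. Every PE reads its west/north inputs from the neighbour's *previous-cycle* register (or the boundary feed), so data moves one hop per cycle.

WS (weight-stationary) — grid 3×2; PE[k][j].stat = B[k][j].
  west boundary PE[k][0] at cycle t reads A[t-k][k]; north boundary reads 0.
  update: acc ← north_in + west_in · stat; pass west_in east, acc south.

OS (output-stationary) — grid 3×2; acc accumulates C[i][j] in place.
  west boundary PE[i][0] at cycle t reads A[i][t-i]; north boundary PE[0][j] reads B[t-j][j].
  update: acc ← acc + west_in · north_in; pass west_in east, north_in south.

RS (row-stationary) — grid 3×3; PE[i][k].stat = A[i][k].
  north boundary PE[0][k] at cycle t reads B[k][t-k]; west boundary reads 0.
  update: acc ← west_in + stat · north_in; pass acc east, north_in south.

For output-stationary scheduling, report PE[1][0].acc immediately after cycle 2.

PE[1][0].acc = 96

OS (3×2). Following PE[1][0] plus its west/north inputs:
  c0 r0c0: 27 / 9 / 3
  c0 r1c0: 0 / 0 / 0
  c1 r0c0: 54 / 3 / 9
  c1 r1c0: 24 / 8 / 3
  c2 r0c0: 96 / 6 / 7
  c2 r1c0: 96 / 8 / 9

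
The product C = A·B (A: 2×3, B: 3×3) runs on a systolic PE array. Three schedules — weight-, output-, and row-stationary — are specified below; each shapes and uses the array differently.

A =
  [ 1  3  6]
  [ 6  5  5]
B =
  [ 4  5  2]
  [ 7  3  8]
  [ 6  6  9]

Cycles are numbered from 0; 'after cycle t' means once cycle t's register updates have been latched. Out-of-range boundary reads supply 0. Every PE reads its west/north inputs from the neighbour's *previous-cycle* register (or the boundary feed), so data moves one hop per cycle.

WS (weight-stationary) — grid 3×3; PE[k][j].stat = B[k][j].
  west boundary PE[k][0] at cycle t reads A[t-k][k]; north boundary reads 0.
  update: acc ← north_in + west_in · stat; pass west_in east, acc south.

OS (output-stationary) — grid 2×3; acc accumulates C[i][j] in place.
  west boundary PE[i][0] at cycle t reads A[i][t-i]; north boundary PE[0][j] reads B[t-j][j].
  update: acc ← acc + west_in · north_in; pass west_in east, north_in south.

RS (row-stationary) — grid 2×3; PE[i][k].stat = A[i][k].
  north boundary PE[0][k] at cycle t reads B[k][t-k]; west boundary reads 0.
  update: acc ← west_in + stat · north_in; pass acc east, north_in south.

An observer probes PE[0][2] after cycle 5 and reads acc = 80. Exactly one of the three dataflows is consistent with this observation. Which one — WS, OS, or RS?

— WS: 3×3; PE[0][2] trace:
  @0  [0,2]  acc 0  |  →0  ↓0
  @1  [0,2]  acc 0  |  →0  ↓0
  @2  [0,2]  acc 2  |  →1  ↓2
  @3  [0,2]  acc 12  |  →6  ↓12
  @4  [0,2]  acc 0  |  →0  ↓0
  @5  [0,2]  acc 0  |  →0  ↓0
— OS: 2×3; PE[0][2] trace:
  @0  [0,2]  acc 0  |  →0  ↓0
  @1  [0,2]  acc 0  |  →0  ↓0
  @2  [0,2]  acc 2  |  →1  ↓2
  @3  [0,2]  acc 26  |  →3  ↓8
  @4  [0,2]  acc 80  |  →6  ↓9
  @5  [0,2]  acc 80  |  →0  ↓0
— RS: 2×3; PE[0][2] trace:
  @0  [0,2]  acc 0  |  →0  ↓0
  @1  [0,2]  acc 0  |  →0  ↓0
  @2  [0,2]  acc 61  |  →61  ↓6
  @3  [0,2]  acc 50  |  →50  ↓6
  @4  [0,2]  acc 80  |  →80  ↓9
  @5  [0,2]  acc 0  |  →0  ↓0

dataflow = OS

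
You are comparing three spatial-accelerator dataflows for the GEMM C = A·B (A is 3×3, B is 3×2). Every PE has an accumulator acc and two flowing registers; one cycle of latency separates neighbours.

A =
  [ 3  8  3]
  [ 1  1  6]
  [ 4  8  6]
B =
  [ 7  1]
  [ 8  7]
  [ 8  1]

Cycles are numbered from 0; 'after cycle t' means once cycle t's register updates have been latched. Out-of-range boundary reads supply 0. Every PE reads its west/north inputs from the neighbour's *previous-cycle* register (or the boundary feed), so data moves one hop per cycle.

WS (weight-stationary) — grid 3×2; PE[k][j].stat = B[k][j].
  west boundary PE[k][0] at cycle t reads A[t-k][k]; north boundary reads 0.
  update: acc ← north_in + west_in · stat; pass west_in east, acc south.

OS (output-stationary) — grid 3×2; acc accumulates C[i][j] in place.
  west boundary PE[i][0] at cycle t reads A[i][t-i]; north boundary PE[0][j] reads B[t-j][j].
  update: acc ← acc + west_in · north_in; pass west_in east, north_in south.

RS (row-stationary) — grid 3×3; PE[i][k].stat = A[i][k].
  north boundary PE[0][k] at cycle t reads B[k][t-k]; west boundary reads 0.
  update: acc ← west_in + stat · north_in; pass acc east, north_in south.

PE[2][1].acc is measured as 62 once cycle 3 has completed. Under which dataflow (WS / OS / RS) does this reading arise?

dataflow = WS

WS [3×2] PE[2][1] across cycles:
  @0  [2,1]  acc 0  |  →0  ↓0
  @1  [2,1]  acc 0  |  →0  ↓0
  @2  [2,1]  acc 0  |  →0  ↓0
  @3  [2,1]  acc 62  |  →3  ↓62
OS [3×2] PE[2][1] across cycles:
  @0  [2,1]  acc 0  |  →0  ↓0
  @1  [2,1]  acc 0  |  →0  ↓0
  @2  [2,1]  acc 0  |  →0  ↓0
  @3  [2,1]  acc 4  |  →4  ↓1
RS [3×3] PE[2][1] across cycles:
  @0  [2,1]  acc 0  |  →0  ↓0
  @1  [2,1]  acc 0  |  →0  ↓0
  @2  [2,1]  acc 0  |  →0  ↓0
  @3  [2,1]  acc 92  |  →92  ↓8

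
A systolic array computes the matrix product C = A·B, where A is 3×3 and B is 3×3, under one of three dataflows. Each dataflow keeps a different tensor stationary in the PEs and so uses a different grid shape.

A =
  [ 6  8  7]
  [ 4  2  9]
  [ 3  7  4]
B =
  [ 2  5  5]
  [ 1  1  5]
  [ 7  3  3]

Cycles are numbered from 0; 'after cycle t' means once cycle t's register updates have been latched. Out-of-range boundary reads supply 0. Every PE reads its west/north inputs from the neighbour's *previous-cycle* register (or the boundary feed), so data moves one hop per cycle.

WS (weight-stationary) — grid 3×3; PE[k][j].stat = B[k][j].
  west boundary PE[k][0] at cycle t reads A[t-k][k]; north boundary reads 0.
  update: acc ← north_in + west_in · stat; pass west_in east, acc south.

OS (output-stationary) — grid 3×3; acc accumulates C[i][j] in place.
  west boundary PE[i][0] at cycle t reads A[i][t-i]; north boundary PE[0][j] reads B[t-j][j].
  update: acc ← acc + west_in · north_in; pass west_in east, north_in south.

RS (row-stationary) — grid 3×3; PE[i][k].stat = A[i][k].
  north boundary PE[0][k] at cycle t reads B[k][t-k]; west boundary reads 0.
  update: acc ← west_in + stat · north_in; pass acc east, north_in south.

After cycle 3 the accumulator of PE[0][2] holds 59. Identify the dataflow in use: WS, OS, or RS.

dataflow = RS

WS (3×3 grid), PE[0][2]:
  @0  [0,2]  acc 0  |  →0  ↓0
  @1  [0,2]  acc 0  |  →0  ↓0
  @2  [0,2]  acc 30  |  →6  ↓30
  @3  [0,2]  acc 20  |  →4  ↓20
OS (3×3 grid), PE[0][2]:
  @0  [0,2]  acc 0  |  →0  ↓0
  @1  [0,2]  acc 0  |  →0  ↓0
  @2  [0,2]  acc 30  |  →6  ↓5
  @3  [0,2]  acc 70  |  →8  ↓5
RS (3×3 grid), PE[0][2]:
  @0  [0,2]  acc 0  |  →0  ↓0
  @1  [0,2]  acc 0  |  →0  ↓0
  @2  [0,2]  acc 69  |  →69  ↓7
  @3  [0,2]  acc 59  |  →59  ↓3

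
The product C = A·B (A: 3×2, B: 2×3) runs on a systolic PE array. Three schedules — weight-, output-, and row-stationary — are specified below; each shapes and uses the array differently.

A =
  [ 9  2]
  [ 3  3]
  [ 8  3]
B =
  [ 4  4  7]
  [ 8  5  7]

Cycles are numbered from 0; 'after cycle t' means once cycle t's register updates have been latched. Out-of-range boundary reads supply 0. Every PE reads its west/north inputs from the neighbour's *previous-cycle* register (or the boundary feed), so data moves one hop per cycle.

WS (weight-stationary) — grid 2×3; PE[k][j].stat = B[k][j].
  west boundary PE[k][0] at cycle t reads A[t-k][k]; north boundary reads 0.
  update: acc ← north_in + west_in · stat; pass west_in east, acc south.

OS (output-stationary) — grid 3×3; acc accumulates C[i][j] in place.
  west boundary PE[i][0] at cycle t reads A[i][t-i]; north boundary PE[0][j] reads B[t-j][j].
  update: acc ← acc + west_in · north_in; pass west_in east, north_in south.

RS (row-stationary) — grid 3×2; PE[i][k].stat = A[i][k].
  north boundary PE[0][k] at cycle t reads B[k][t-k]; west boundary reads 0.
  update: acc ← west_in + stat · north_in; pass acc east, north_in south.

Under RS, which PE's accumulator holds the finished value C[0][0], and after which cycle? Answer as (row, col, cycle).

RS: C[0][0] accumulates in PE[0][1]:
  c0 r0c1: 0 / 0 / 0
  c1 r0c1: 52 / 52 / 8

(row, col, cycle) = (0, 1, 1)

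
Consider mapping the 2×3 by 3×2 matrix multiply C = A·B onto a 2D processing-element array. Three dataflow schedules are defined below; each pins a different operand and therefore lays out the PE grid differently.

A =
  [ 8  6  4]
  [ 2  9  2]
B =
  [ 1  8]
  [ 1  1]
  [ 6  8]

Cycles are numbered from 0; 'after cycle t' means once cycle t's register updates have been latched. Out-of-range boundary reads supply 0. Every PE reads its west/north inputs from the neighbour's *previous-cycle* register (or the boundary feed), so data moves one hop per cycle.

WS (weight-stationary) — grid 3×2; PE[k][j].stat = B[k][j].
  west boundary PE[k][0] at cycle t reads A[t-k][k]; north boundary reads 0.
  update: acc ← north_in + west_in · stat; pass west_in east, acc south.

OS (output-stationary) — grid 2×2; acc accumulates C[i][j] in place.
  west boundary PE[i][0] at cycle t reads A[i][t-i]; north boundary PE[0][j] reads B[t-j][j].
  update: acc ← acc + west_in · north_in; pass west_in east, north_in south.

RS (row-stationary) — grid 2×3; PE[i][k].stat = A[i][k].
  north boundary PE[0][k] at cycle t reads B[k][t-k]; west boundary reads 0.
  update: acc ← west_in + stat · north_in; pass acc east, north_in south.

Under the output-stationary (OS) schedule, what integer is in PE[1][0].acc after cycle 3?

PE[1][0].acc = 23

OS on a 2×2 grid — tracing PE[1][0] and its feeders:
  after 0 — PE[0][0] acc=8, pass-E 8, pass-S 1
  after 0 — PE[1][0] acc=0, pass-E 0, pass-S 0
  after 1 — PE[0][0] acc=14, pass-E 6, pass-S 1
  after 1 — PE[1][0] acc=2, pass-E 2, pass-S 1
  after 2 — PE[0][0] acc=38, pass-E 4, pass-S 6
  after 2 — PE[1][0] acc=11, pass-E 9, pass-S 1
  after 3 — PE[0][0] acc=38, pass-E 0, pass-S 0
  after 3 — PE[1][0] acc=23, pass-E 2, pass-S 6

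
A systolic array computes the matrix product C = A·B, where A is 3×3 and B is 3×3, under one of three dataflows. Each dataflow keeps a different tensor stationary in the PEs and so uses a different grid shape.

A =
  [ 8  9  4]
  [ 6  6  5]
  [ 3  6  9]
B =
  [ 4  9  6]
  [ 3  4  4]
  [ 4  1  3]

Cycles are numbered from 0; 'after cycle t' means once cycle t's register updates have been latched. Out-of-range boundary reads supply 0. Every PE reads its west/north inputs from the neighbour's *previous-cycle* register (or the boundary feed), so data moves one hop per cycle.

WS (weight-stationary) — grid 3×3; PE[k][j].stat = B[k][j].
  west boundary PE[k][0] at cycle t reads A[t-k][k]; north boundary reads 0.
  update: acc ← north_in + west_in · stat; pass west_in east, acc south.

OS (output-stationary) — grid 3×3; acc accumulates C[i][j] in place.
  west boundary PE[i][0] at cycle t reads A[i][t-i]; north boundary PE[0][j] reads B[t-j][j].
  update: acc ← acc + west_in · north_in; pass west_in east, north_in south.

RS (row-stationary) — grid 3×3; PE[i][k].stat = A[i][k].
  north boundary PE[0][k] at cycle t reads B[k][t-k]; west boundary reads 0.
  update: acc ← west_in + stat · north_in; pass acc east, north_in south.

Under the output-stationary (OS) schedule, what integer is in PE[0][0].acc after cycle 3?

PE[0][0].acc = 75

OS (3×3). Following PE[0][0] plus its west/north inputs:
  0: (0,0).acc=32  regs=<8,4>
  1: (0,0).acc=59  regs=<9,3>
  2: (0,0).acc=75  regs=<4,4>
  3: (0,0).acc=75  regs=<0,0>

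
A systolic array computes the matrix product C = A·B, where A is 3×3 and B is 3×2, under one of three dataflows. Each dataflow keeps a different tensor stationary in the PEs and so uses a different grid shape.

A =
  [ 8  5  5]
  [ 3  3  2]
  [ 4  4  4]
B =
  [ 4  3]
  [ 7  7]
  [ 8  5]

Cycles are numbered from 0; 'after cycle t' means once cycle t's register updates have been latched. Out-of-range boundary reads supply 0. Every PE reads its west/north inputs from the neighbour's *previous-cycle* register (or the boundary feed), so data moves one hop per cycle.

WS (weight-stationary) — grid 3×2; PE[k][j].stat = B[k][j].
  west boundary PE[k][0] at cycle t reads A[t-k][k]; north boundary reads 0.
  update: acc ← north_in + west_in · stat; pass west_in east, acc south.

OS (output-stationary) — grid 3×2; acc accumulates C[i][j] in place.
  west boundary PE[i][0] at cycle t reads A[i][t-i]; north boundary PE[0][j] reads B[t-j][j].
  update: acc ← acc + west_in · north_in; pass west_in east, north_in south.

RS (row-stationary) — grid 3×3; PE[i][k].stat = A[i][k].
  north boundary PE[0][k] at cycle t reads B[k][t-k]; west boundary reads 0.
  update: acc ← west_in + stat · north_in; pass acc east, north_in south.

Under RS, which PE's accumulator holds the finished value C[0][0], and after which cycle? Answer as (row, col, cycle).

Under RS, C[0][0] lands at PE[0][2]:
  c0 r0c2: 0 / 0 / 0
  c1 r0c2: 0 / 0 / 0
  c2 r0c2: 107 / 107 / 8

(row, col, cycle) = (0, 2, 2)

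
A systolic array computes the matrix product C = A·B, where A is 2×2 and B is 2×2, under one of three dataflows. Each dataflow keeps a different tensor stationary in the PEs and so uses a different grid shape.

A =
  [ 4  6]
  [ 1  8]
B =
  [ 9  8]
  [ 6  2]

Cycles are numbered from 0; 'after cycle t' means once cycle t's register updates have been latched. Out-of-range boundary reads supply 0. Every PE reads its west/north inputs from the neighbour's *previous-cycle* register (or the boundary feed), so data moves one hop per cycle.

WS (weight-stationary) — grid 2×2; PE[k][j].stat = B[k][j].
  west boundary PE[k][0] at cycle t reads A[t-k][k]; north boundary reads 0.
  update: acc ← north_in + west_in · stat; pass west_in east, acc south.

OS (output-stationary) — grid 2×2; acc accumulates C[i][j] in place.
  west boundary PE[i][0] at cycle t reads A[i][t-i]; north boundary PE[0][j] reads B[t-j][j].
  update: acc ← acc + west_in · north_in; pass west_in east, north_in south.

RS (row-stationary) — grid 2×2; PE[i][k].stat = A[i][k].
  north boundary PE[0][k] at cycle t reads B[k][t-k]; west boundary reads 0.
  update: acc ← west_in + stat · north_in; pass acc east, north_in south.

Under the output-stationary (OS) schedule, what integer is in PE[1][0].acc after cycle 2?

PE[1][0].acc = 57

Tracing OS — 2×2 array, target PE[1][0]:
  t=0 PE[0][0]: acc=36 h=4 v=9
  t=0 PE[1][0]: acc=0 h=0 v=0
  t=1 PE[0][0]: acc=72 h=6 v=6
  t=1 PE[1][0]: acc=9 h=1 v=9
  t=2 PE[0][0]: acc=72 h=0 v=0
  t=2 PE[1][0]: acc=57 h=8 v=6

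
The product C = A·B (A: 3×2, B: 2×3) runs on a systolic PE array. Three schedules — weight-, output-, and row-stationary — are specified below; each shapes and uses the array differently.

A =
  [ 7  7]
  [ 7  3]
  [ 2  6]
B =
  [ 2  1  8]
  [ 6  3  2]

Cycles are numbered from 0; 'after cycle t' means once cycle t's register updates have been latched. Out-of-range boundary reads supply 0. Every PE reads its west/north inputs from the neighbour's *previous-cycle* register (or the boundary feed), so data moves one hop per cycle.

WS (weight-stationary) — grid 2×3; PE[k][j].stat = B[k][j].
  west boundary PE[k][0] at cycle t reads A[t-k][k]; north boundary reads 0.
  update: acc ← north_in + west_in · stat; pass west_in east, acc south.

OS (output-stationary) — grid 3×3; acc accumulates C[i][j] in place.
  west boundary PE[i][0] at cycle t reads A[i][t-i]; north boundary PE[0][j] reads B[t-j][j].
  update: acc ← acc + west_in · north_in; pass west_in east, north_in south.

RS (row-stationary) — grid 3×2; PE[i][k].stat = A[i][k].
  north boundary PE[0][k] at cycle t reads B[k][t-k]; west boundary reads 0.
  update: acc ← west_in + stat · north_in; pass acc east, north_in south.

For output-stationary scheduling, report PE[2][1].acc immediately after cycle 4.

OS (3×3). Following PE[2][1] plus its west/north inputs:
  c0 r1c1: 0 / 0 / 0
  c0 r2c0: 0 / 0 / 0
  c0 r2c1: 0 / 0 / 0
  c1 r1c1: 0 / 0 / 0
  c1 r2c0: 0 / 0 / 0
  c1 r2c1: 0 / 0 / 0
  c2 r1c1: 7 / 7 / 1
  c2 r2c0: 4 / 2 / 2
  c2 r2c1: 0 / 0 / 0
  c3 r1c1: 16 / 3 / 3
  c3 r2c0: 40 / 6 / 6
  c3 r2c1: 2 / 2 / 1
  c4 r1c1: 16 / 0 / 0
  c4 r2c0: 40 / 0 / 0
  c4 r2c1: 20 / 6 / 3

PE[2][1].acc = 20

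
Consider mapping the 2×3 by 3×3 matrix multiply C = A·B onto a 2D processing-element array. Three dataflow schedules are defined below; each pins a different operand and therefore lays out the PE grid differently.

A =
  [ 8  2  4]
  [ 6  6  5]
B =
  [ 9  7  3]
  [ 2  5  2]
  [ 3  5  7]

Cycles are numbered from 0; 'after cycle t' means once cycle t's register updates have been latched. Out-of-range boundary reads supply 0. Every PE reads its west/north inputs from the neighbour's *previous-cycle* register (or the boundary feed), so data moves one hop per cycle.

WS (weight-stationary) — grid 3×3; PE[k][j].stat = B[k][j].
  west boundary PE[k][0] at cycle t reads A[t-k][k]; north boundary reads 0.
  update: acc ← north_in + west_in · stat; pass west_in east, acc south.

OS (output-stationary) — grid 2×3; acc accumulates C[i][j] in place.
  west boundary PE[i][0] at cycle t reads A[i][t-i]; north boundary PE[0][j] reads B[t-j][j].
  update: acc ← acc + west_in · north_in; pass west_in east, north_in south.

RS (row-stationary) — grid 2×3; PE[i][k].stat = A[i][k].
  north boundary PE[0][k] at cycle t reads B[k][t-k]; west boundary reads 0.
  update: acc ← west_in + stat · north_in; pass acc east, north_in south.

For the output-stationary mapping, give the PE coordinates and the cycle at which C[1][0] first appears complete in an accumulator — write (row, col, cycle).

(row, col, cycle) = (1, 0, 3)

OS: C[1][0] accumulates in PE[1][0]:
  t=0 PE[1][0]: acc=0 h=0 v=0
  t=1 PE[1][0]: acc=54 h=6 v=9
  t=2 PE[1][0]: acc=66 h=6 v=2
  t=3 PE[1][0]: acc=81 h=5 v=3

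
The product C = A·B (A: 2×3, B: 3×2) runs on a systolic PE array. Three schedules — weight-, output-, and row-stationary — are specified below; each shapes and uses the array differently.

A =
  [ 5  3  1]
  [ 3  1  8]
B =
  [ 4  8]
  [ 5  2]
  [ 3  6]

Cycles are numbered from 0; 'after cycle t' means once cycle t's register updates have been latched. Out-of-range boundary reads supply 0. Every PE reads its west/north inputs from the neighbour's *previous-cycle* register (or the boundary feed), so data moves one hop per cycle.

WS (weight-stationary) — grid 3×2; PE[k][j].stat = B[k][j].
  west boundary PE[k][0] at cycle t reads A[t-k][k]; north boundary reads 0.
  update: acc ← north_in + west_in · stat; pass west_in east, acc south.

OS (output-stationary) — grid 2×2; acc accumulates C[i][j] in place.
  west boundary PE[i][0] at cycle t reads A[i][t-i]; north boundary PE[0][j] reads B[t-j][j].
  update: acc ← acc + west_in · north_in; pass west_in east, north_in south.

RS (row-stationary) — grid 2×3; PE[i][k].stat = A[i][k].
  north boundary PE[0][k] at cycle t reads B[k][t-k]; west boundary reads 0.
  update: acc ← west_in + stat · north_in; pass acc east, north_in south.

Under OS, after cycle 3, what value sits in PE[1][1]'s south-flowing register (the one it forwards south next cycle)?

Tracing OS — 2×2 array, target PE[1][1]:
  step 0 · PE0,1: acc=0; fwd→0 fwd↓0
  step 0 · PE1,0: acc=0; fwd→0 fwd↓0
  step 0 · PE1,1: acc=0; fwd→0 fwd↓0
  step 1 · PE0,1: acc=40; fwd→5 fwd↓8
  step 1 · PE1,0: acc=12; fwd→3 fwd↓4
  step 1 · PE1,1: acc=0; fwd→0 fwd↓0
  step 2 · PE0,1: acc=46; fwd→3 fwd↓2
  step 2 · PE1,0: acc=17; fwd→1 fwd↓5
  step 2 · PE1,1: acc=24; fwd→3 fwd↓8
  step 3 · PE0,1: acc=52; fwd→1 fwd↓6
  step 3 · PE1,0: acc=41; fwd→8 fwd↓3
  step 3 · PE1,1: acc=26; fwd→1 fwd↓2

register = 2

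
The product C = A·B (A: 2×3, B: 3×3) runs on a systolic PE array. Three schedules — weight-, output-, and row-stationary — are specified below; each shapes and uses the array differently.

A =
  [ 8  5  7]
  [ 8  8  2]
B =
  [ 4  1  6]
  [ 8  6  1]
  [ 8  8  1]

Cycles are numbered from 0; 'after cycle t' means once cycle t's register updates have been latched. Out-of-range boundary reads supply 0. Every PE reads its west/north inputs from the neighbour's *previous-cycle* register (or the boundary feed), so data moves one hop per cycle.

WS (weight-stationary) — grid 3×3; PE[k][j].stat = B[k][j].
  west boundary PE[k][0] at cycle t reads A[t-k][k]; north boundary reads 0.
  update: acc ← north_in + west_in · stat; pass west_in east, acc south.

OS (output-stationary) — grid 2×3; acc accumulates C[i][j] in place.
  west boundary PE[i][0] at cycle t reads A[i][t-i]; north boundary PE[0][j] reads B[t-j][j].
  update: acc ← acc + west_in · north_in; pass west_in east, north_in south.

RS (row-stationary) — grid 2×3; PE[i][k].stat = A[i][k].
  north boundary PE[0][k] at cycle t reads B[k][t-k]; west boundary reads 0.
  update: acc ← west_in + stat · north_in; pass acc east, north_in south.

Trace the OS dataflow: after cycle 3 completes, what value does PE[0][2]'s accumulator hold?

PE[0][2].acc = 53

OS (2×3). Following PE[0][2] plus its west/north inputs:
  [0] (0,1) acc=0 (h:0 v:0)
  [0] (0,2) acc=0 (h:0 v:0)
  [1] (0,1) acc=8 (h:8 v:1)
  [1] (0,2) acc=0 (h:0 v:0)
  [2] (0,1) acc=38 (h:5 v:6)
  [2] (0,2) acc=48 (h:8 v:6)
  [3] (0,1) acc=94 (h:7 v:8)
  [3] (0,2) acc=53 (h:5 v:1)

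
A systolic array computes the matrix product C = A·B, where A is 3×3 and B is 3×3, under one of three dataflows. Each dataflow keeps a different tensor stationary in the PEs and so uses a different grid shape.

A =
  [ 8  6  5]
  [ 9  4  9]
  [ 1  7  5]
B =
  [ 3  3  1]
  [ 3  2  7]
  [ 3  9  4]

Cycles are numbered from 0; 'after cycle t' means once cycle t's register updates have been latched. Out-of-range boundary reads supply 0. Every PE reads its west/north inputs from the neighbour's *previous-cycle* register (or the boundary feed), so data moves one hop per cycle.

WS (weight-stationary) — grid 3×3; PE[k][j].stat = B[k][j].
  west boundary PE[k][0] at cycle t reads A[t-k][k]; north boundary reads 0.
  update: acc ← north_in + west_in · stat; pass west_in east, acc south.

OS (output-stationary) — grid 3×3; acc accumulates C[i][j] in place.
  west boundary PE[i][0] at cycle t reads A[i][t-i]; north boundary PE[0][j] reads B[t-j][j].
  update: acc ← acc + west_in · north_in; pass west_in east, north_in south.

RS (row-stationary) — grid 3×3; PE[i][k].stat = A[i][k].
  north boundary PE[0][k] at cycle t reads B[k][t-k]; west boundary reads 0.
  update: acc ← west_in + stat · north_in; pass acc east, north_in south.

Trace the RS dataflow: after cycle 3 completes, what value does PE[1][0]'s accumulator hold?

RS (3×3). Following PE[1][0] plus its west/north inputs:
  step 0 · PE0,0: acc=24; fwd→24 fwd↓3
  step 0 · PE1,0: acc=0; fwd→0 fwd↓0
  step 1 · PE0,0: acc=24; fwd→24 fwd↓3
  step 1 · PE1,0: acc=27; fwd→27 fwd↓3
  step 2 · PE0,0: acc=8; fwd→8 fwd↓1
  step 2 · PE1,0: acc=27; fwd→27 fwd↓3
  step 3 · PE0,0: acc=0; fwd→0 fwd↓0
  step 3 · PE1,0: acc=9; fwd→9 fwd↓1

PE[1][0].acc = 9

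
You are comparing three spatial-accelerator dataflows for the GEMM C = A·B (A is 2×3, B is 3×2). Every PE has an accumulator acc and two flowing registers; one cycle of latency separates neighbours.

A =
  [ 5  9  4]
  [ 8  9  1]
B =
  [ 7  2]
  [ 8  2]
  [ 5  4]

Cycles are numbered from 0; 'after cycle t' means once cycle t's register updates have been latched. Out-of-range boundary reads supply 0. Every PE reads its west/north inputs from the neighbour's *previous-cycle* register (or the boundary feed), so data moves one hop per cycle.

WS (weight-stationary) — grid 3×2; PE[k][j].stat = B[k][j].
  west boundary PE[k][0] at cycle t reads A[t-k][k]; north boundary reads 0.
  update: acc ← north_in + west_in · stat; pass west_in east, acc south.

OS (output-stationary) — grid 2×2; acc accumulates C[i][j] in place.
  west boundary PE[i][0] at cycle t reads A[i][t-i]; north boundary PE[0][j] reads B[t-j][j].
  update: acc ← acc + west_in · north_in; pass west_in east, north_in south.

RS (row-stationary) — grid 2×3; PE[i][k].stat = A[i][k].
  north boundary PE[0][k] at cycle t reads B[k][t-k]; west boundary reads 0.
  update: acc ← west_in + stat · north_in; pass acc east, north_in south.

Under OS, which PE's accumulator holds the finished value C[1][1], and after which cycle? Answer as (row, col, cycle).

(row, col, cycle) = (1, 1, 4)

OS: C[1][1] accumulates in PE[1][1]:
  cycle 0: PE[1][1] → acc 0, east 0, south 0
  cycle 1: PE[1][1] → acc 0, east 0, south 0
  cycle 2: PE[1][1] → acc 16, east 8, south 2
  cycle 3: PE[1][1] → acc 34, east 9, south 2
  cycle 4: PE[1][1] → acc 38, east 1, south 4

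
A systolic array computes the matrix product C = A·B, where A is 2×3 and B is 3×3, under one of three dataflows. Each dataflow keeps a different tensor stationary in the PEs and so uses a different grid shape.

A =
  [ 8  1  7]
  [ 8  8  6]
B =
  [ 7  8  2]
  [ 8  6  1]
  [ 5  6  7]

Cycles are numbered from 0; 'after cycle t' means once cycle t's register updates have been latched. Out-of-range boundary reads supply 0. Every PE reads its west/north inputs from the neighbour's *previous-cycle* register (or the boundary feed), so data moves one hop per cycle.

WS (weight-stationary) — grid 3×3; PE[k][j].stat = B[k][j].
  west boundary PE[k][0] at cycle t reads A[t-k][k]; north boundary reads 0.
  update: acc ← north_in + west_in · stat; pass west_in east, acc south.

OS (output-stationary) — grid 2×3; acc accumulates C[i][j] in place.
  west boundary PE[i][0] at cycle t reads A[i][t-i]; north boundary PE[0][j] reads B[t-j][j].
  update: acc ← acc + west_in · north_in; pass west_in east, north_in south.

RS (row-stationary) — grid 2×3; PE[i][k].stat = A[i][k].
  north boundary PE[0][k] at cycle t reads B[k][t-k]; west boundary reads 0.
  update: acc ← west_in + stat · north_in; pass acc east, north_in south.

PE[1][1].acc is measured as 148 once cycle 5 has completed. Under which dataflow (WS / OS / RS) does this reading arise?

dataflow = OS

— WS: 3×3; PE[1][1] trace:
  0: (1,1).acc=0  regs=<0,0>
  1: (1,1).acc=0  regs=<0,0>
  2: (1,1).acc=70  regs=<1,70>
  3: (1,1).acc=112  regs=<8,112>
  4: (1,1).acc=0  regs=<0,0>
  5: (1,1).acc=0  regs=<0,0>
— OS: 2×3; PE[1][1] trace:
  0: (1,1).acc=0  regs=<0,0>
  1: (1,1).acc=0  regs=<0,0>
  2: (1,1).acc=64  regs=<8,8>
  3: (1,1).acc=112  regs=<8,6>
  4: (1,1).acc=148  regs=<6,6>
  5: (1,1).acc=148  regs=<0,0>
— RS: 2×3; PE[1][1] trace:
  0: (1,1).acc=0  regs=<0,0>
  1: (1,1).acc=0  regs=<0,0>
  2: (1,1).acc=120  regs=<120,8>
  3: (1,1).acc=112  regs=<112,6>
  4: (1,1).acc=24  regs=<24,1>
  5: (1,1).acc=0  regs=<0,0>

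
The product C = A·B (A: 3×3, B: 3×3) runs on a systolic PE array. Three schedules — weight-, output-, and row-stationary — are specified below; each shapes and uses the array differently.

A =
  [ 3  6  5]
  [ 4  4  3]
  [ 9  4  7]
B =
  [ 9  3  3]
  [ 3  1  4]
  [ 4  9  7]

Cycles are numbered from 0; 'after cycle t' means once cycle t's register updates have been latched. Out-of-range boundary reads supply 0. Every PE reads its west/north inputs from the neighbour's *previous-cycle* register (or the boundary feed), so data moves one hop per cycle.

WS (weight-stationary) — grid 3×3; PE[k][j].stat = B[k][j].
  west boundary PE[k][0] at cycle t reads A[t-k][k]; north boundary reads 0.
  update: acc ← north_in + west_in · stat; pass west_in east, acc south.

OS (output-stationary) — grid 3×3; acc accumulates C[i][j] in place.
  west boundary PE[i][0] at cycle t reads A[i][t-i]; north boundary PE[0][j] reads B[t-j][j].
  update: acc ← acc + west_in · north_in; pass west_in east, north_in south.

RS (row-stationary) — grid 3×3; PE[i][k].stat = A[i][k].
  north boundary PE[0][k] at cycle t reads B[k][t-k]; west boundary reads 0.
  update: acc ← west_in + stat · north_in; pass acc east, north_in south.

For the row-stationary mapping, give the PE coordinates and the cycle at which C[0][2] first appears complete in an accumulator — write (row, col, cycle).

(row, col, cycle) = (0, 2, 4)

RS: C[0][2] accumulates in PE[0][2]:
  t=0 PE[0][2]: acc=0 h=0 v=0
  t=1 PE[0][2]: acc=0 h=0 v=0
  t=2 PE[0][2]: acc=65 h=65 v=4
  t=3 PE[0][2]: acc=60 h=60 v=9
  t=4 PE[0][2]: acc=68 h=68 v=7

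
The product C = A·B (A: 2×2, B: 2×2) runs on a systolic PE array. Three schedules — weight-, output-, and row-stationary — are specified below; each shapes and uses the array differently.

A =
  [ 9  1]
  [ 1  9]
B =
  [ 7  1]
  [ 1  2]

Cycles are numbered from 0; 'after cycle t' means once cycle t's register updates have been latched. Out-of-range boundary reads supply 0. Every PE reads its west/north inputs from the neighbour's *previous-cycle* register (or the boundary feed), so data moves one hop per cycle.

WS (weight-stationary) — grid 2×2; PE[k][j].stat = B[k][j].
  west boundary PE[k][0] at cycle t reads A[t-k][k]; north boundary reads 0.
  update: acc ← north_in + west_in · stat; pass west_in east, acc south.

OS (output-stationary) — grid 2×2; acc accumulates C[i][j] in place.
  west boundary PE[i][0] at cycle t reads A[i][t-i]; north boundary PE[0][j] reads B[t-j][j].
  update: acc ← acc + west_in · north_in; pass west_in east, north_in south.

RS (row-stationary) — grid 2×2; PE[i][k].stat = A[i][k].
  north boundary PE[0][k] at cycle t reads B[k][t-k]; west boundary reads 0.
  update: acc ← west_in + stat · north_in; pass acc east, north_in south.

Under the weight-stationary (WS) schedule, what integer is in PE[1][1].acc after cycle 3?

PE[1][1].acc = 19

WS 2×2: PE[1][1] cycle-by-cycle (with neighbour feeds):
  step 0 · PE0,1: acc=0; fwd→0 fwd↓0
  step 0 · PE1,0: acc=0; fwd→0 fwd↓0
  step 0 · PE1,1: acc=0; fwd→0 fwd↓0
  step 1 · PE0,1: acc=9; fwd→9 fwd↓9
  step 1 · PE1,0: acc=64; fwd→1 fwd↓64
  step 1 · PE1,1: acc=0; fwd→0 fwd↓0
  step 2 · PE0,1: acc=1; fwd→1 fwd↓1
  step 2 · PE1,0: acc=16; fwd→9 fwd↓16
  step 2 · PE1,1: acc=11; fwd→1 fwd↓11
  step 3 · PE0,1: acc=0; fwd→0 fwd↓0
  step 3 · PE1,0: acc=0; fwd→0 fwd↓0
  step 3 · PE1,1: acc=19; fwd→9 fwd↓19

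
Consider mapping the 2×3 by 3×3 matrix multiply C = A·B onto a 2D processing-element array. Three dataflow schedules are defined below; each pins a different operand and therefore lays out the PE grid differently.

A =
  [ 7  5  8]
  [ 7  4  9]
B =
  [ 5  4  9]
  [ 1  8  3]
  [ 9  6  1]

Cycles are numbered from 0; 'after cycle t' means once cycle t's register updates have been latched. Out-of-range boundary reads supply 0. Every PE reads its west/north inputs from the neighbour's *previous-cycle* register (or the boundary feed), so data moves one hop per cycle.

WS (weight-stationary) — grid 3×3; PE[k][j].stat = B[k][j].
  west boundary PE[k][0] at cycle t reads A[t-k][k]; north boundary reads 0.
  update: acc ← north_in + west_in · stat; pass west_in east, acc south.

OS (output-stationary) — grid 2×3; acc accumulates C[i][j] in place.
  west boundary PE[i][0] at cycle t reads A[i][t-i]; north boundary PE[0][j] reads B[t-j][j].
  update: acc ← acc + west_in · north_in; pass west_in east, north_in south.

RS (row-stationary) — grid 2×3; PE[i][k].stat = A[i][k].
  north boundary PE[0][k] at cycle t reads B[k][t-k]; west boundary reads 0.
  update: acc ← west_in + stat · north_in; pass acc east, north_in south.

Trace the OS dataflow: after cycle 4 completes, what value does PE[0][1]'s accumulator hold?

Tracing OS — 2×3 array, target PE[0][1]:
  @0  [0,0]  acc 35  |  →7  ↓5
  @0  [0,1]  acc 0  |  →0  ↓0
  @1  [0,0]  acc 40  |  →5  ↓1
  @1  [0,1]  acc 28  |  →7  ↓4
  @2  [0,0]  acc 112  |  →8  ↓9
  @2  [0,1]  acc 68  |  →5  ↓8
  @3  [0,0]  acc 112  |  →0  ↓0
  @3  [0,1]  acc 116  |  →8  ↓6
  @4  [0,0]  acc 112  |  →0  ↓0
  @4  [0,1]  acc 116  |  →0  ↓0

PE[0][1].acc = 116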